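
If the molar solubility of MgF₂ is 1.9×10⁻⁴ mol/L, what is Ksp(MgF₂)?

Ksp = 2.7×10⁻¹¹

MgF₂(s) ⇌ Mg²⁺(aq) + 2 F⁻(aq)
Call the molar solubility s, so that [Mg²⁺] = s and [F⁻] = 2s.
Ksp = [Mg²⁺][F⁻]^2 = s · (2s)^2 = 4s^3
Ksp = 4 × (1.9×10⁻⁴)^3 = 2.7×10⁻¹¹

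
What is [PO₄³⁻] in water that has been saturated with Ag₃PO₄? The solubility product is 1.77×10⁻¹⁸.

1.60×10⁻⁵ M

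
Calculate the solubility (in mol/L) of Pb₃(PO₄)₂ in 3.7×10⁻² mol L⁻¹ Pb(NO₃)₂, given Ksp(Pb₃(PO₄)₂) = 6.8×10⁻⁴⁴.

1.8×10⁻²⁰ M

Pb₃(PO₄)₂(s) ⇌ 3 Pb²⁺(aq) + 2 PO₄³⁻(aq)
With Pb²⁺ already at 3.7×10⁻² mol L⁻¹ and s small, take [Pb²⁺] ≈ 3.7×10⁻² mol L⁻¹ and [PO₄³⁻] = 2s.
Ksp = [Pb²⁺]^3[PO₄³⁻]^2 = (3.7×10⁻²)^3(2s)^2
(2s)^2 = 6.8×10⁻⁴⁴ / (3.7×10⁻²)^3 = 1.3×10⁻³⁹
s = 1.8×10⁻²⁰ mol L⁻¹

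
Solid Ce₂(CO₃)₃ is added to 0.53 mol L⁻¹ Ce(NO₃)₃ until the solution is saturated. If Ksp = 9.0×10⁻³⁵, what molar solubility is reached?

Ce₂(CO₃)₃(s) ⇌ 2 Ce³⁺(aq) + 3 CO₃²⁻(aq)
Let s be the solubility of Ce₂(CO₃)₃ here. The common ion gives [Ce³⁺] ≈ 0.53 mol L⁻¹, and [CO₃²⁻] = 3s.
Ksp = [Ce³⁺]^2[CO₃²⁻]^3 = (0.53)^2(3s)^3
(3s)^3 = 9.0×10⁻³⁵ / (0.53)^2 = 3.2×10⁻³⁴
s = 2.3×10⁻¹² mol L⁻¹

2.3×10⁻¹² M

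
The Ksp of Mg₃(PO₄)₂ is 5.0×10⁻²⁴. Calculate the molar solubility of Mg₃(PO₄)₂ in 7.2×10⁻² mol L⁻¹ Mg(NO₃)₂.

Mg₃(PO₄)₂(s) ⇌ 3 Mg²⁺(aq) + 2 PO₄³⁻(aq)
With Mg²⁺ already at 7.2×10⁻² mol L⁻¹ and s small, take [Mg²⁺] ≈ 7.2×10⁻² mol L⁻¹ and [PO₄³⁻] = 2s.
Ksp = [Mg²⁺]^3[PO₄³⁻]^2 = (7.2×10⁻²)^3(2s)^2
(2s)^2 = 5.0×10⁻²⁴ / (7.2×10⁻²)^3 = 1.3×10⁻²⁰
s = 5.8×10⁻¹¹ mol L⁻¹

5.8×10⁻¹¹ M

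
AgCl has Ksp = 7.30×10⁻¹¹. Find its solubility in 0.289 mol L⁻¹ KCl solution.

AgCl(s) ⇌ Ag⁺(aq) + Cl⁻(aq)
Let s be the solubility of AgCl here. The common ion gives [Cl⁻] ≈ 0.289 mol L⁻¹, and [Ag⁺] = s.
Ksp = [Ag⁺][Cl⁻] = s(0.289)
s = 7.30×10⁻¹¹ / (0.289) = 2.53×10⁻¹⁰
s = 2.53×10⁻¹⁰ mol L⁻¹

2.53×10⁻¹⁰ M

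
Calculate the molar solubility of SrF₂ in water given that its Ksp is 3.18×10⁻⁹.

SrF₂(s) ⇌ Sr²⁺(aq) + 2 F⁻(aq)
For each mole of SrF₂ that dissolves per liter, [Sr²⁺] = s and [F⁻] = 2s; let s denote this solubility.
Ksp = [Sr²⁺][F⁻]^2 = s · (2s)^2 = 4s^3
4s^3 = 3.18×10⁻⁹  ⇒  s^3 = 7.95×10⁻¹⁰
s = (7.95×10⁻¹⁰)^(1/3) = 9.26×10⁻⁴ mol L⁻¹

9.26×10⁻⁴ M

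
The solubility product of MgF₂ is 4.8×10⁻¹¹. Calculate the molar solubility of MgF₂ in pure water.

2.3×10⁻⁴ M

MgF₂(s) ⇌ Mg²⁺(aq) + 2 F⁻(aq)
With molar solubility s: [Mg²⁺] = s, [F⁻] = 2s.
Ksp = [Mg²⁺][F⁻]^2 = s · (2s)^2 = 4s^3
4s^3 = 4.8×10⁻¹¹  ⇒  s^3 = 1.2×10⁻¹¹
s = 2.3×10⁻⁴ mol/L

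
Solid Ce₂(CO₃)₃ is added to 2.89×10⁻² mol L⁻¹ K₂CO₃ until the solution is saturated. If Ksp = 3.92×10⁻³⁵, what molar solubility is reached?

Ce₂(CO₃)₃(s) ⇌ 2 Ce³⁺(aq) + 3 CO₃²⁻(aq)
The solution already contains CO₃²⁻ at 2.89×10⁻² mol L⁻¹. Let s be the molar solubility of Ce₂(CO₃)₃.
[CO₃²⁻] ≈ 2.89×10⁻² mol L⁻¹ (common ion dominates); [Ce³⁺] = 2s.
Ksp = [Ce³⁺]^2[CO₃²⁻]^3 = (2s)^2(2.89×10⁻²)^3
(2s)^2 = 3.92×10⁻³⁵ / (2.89×10⁻²)^3 = 1.62×10⁻³⁰
s = 6.37×10⁻¹⁶ mol L⁻¹

6.37×10⁻¹⁶ M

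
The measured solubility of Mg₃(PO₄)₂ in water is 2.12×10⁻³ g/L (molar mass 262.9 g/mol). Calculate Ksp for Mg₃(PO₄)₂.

s = (2.12×10⁻³ g L⁻¹)/(262.9 g mol⁻¹) = 8.0639×10⁻⁶ M
Mg₃(PO₄)₂(s) ⇌ 3 Mg²⁺(aq) + 2 PO₄³⁻(aq)
Call the molar solubility s, so that [Mg²⁺] = 3s and [PO₄³⁻] = 2s.
Ksp = [Mg²⁺]^3[PO₄³⁻]^2 = (3s)^3 · (2s)^2 = 108s^5
Ksp = 108 × (8.0639×10⁻⁶)^5 = 3.68×10⁻²⁴

Ksp = 3.68×10⁻²⁴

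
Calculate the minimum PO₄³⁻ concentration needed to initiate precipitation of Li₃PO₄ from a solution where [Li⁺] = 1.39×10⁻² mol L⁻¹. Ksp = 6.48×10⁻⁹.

Precipitation of each salt begins when its ion product equals Ksp.
Li₃PO₄(s) ⇌ 3 Li⁺(aq) + PO₄³⁻(aq)
Ksp = [Li⁺]^3[PO₄³⁻] = [PO₄³⁻](1.39×10⁻²)^3
[PO₄³⁻] = 6.48×10⁻⁹ / (1.39×10⁻²)^3 = 2.41×10⁻³
[PO₄³⁻] = 2.41×10⁻³ mol L⁻¹

2.41×10⁻³ M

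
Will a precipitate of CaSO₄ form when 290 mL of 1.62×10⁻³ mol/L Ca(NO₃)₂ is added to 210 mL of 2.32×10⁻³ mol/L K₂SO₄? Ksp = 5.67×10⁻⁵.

After mixing, V = 290 mL + 210 mL = 500 mL.
[Ca²⁺] = (1.62×10⁻³)(290)/500 = 9.40×10⁻⁴ mol/L
[SO₄²⁻] = (2.32×10⁻³)(210)/500 = 9.74×10⁻⁴ mol/L
Q = [Ca²⁺][SO₄²⁻] = 9.16×10⁻⁷
Since Q (9.16×10⁻⁷) is less than Ksp (5.67×10⁻⁵), no CaSO₄ precipitates.

No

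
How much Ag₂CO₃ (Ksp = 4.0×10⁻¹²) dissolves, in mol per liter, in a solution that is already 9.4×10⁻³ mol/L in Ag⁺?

4.5×10⁻⁸ M

Ag₂CO₃(s) ⇌ 2 Ag⁺(aq) + CO₃²⁻(aq)
Let s be the solubility of Ag₂CO₃ here. The common ion gives [Ag⁺] ≈ 9.4×10⁻³ mol/L, and [CO₃²⁻] = s.
Ksp = [Ag⁺]^2[CO₃²⁻] = (9.4×10⁻³)^2s
s = 4.0×10⁻¹² / (9.4×10⁻³)^2 = 4.5×10⁻⁸
s = 4.5×10⁻⁸ mol/L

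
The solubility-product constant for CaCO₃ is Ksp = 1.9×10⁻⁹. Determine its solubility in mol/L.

CaCO₃(s) ⇌ Ca²⁺(aq) + CO₃²⁻(aq)
With molar solubility s: [Ca²⁺] = s, [CO₃²⁻] = s.
Ksp = [Ca²⁺][CO₃²⁻] = s · s = s^2
s^2 = 1.9×10⁻⁹
s = (1.9×10⁻⁹)^(1/2) = 4.4×10⁻⁵ mol L⁻¹

4.4×10⁻⁵ M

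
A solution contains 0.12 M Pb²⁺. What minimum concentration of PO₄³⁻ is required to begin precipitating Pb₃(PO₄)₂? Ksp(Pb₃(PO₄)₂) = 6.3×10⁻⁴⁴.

6.0×10⁻²¹ M

The threshold for precipitation is Q = Ksp.
Pb₃(PO₄)₂(s) ⇌ 3 Pb²⁺(aq) + 2 PO₄³⁻(aq)
Ksp = [Pb²⁺]^3[PO₄³⁻]^2 = [PO₄³⁻]^2(0.12)^3
[PO₄³⁻]^2 = 6.3×10⁻⁴⁴ / (0.12)^3 = 3.6×10⁻⁴¹
[PO₄³⁻] = 6.0×10⁻²¹ M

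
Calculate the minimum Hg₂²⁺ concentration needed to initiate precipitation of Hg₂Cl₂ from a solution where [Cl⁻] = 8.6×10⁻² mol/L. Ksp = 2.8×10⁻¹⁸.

A salt starts to precipitate once the ion product Q reaches its Ksp.
Hg₂Cl₂(s) ⇌ Hg₂²⁺(aq) + 2 Cl⁻(aq)
Ksp = [Hg₂²⁺][Cl⁻]^2 = [Hg₂²⁺](8.6×10⁻²)^2
[Hg₂²⁺] = 2.8×10⁻¹⁸ / (8.6×10⁻²)^2 = 3.8×10⁻¹⁶
[Hg₂²⁺] = 3.8×10⁻¹⁶ mol/L

3.8×10⁻¹⁶ M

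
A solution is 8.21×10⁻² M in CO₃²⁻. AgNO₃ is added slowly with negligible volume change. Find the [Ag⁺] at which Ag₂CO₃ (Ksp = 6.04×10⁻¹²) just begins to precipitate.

8.58×10⁻⁶ M

The threshold for precipitation is Q = Ksp.
Ag₂CO₃(s) ⇌ 2 Ag⁺(aq) + CO₃²⁻(aq)
Ksp = [Ag⁺]^2[CO₃²⁻] = [Ag⁺]^2(8.21×10⁻²)
[Ag⁺]^2 = 6.04×10⁻¹² / (8.21×10⁻²) = 7.36×10⁻¹¹
[Ag⁺] = 8.58×10⁻⁶ M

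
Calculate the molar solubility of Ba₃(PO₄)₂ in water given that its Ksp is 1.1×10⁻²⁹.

6.3×10⁻⁷ M

Ba₃(PO₄)₂(s) ⇌ 3 Ba²⁺(aq) + 2 PO₄³⁻(aq)
Let s be the molar solubility. Then [Ba²⁺] = 3s and [PO₄³⁻] = 2s.
Ksp = [Ba²⁺]^3[PO₄³⁻]^2 = (3s)^3 · (2s)^2 = 108s^5
108s^5 = 1.1×10⁻²⁹  ⇒  s^5 = 1.0×10⁻³¹
s = (1.0×10⁻³¹)^(1/5) = 6.3×10⁻⁷ mol L⁻¹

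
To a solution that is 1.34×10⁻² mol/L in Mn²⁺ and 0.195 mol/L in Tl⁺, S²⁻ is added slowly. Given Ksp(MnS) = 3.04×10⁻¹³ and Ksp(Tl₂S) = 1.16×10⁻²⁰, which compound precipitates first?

Precipitation begins when Q = Ksp.
For MnS: [S²⁻] = (Ksp/[Mn²⁺]) = 2.27×10⁻¹¹ mol/L
For Tl₂S: [S²⁻] = (Ksp/[Tl⁺]^2) = 3.05×10⁻¹⁹ mol/L
Since Tl₂S needs less S²⁻ to reach saturation, it precipitates first.

Tl₂S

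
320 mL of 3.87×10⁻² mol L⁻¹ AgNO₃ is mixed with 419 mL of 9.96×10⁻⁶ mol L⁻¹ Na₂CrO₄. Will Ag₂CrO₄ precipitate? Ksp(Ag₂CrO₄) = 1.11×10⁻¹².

Yes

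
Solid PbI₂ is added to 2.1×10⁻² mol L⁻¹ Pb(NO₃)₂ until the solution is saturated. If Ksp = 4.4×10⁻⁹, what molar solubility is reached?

2.3×10⁻⁴ M

PbI₂(s) ⇌ Pb²⁺(aq) + 2 I⁻(aq)
The solution already contains Pb²⁺ at 2.1×10⁻² mol L⁻¹. Let s be the molar solubility of PbI₂.
[Pb²⁺] ≈ 2.1×10⁻² mol L⁻¹ (common ion dominates); [I⁻] = 2s.
Ksp = [Pb²⁺][I⁻]^2 = (2.1×10⁻²)(2s)^2
(2s)^2 = 4.4×10⁻⁹ / (2.1×10⁻²) = 2.1×10⁻⁷
s = 2.3×10⁻⁴ mol L⁻¹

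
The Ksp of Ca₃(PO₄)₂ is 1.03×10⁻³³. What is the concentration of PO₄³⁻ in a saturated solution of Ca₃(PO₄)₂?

Ca₃(PO₄)₂(s) ⇌ 3 Ca²⁺(aq) + 2 PO₄³⁻(aq)
If s mol/L of Ca₃(PO₄)₂ dissolves, [Ca²⁺] = 3s and [PO₄³⁻] = 2s.
Ksp = [Ca²⁺]^3[PO₄³⁻]^2 = (3s)^3 · (2s)^2 = 108s^5 = 1.03×10⁻³³
s = 9.91×10⁻⁸ M
[PO₄³⁻] = 2s = 1.98×10⁻⁷ M

1.98×10⁻⁷ M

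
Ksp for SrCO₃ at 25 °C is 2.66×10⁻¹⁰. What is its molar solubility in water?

1.63×10⁻⁵ M

SrCO₃(s) ⇌ Sr²⁺(aq) + CO₃²⁻(aq)
With molar solubility s: [Sr²⁺] = s, [CO₃²⁻] = s.
Ksp = [Sr²⁺][CO₃²⁻] = s · s = s^2
s^2 = 2.66×10⁻¹⁰
s = (2.66×10⁻¹⁰)^(1/2) = 1.63×10⁻⁵ mol/L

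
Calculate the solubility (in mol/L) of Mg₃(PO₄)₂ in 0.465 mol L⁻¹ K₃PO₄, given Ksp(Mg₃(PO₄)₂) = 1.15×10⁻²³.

Mg₃(PO₄)₂(s) ⇌ 3 Mg²⁺(aq) + 2 PO₄³⁻(aq)
Let s be the solubility of Mg₃(PO₄)₂ here. The common ion gives [PO₄³⁻] ≈ 0.465 mol L⁻¹, and [Mg²⁺] = 3s.
Ksp = [Mg²⁺]^3[PO₄³⁻]^2 = (3s)^3(0.465)^2
(3s)^3 = 1.15×10⁻²³ / (0.465)^2 = 5.32×10⁻²³
s = 1.25×10⁻⁸ mol L⁻¹

1.25×10⁻⁸ M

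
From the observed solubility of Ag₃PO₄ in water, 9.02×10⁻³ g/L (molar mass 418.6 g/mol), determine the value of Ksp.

s = (9.02×10⁻³ g L⁻¹)/(418.6 g mol⁻¹) = 2.1548×10⁻⁵ M
Ag₃PO₄(s) ⇌ 3 Ag⁺(aq) + PO₄³⁻(aq)
For each mole of Ag₃PO₄ that dissolves per liter, [Ag⁺] = 3s and [PO₄³⁻] = s; let s denote this solubility.
Ksp = [Ag⁺]^3[PO₄³⁻] = (3s)^3 · s = 27s^4
Ksp = 27 × (2.1548×10⁻⁵)^4 = 5.82×10⁻¹⁸

Ksp = 5.82×10⁻¹⁸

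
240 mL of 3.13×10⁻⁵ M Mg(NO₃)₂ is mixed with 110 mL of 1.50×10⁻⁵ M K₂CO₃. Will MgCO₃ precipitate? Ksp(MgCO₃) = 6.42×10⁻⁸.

The combined volume is 350 mL.
[Mg²⁺] = (3.13×10⁻⁵)(240)/350 = 2.15×10⁻⁵ M
[CO₃²⁻] = (1.50×10⁻⁵)(110)/350 = 4.71×10⁻⁶ M
Q = [Mg²⁺][CO₃²⁻] = 1.01×10⁻¹⁰
Since Q (1.01×10⁻¹⁰) is less than Ksp (6.42×10⁻⁸), no MgCO₃ precipitates.

No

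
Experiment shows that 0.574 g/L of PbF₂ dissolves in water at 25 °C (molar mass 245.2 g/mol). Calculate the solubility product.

Ksp = 5.13×10⁻⁸

s = (0.574 g L⁻¹)/(245.2 g mol⁻¹) = 2.3409×10⁻³ M
PbF₂(s) ⇌ Pb²⁺(aq) + 2 F⁻(aq)
Call the molar solubility s, so that [Pb²⁺] = s and [F⁻] = 2s.
Ksp = [Pb²⁺][F⁻]^2 = s · (2s)^2 = 4s^3
Ksp = 4 × (2.3409×10⁻³)^3 = 5.13×10⁻⁸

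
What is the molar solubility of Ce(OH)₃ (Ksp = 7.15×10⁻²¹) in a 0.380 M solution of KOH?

1.30×10⁻¹⁹ M

Ce(OH)₃(s) ⇌ Ce³⁺(aq) + 3 OH⁻(aq)
OH⁻ is already present at 0.380 M. If s mol/L of Ce(OH)₃ dissolves, [Ce³⁺] = s while [OH⁻] ≈ 0.380 M.
Ksp = [Ce³⁺][OH⁻]^3 = s(0.380)^3
s = 7.15×10⁻²¹ / (0.380)^3 = 1.30×10⁻¹⁹
s = 1.30×10⁻¹⁹ M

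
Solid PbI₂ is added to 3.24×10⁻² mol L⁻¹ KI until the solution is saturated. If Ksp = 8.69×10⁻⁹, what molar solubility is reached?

PbI₂(s) ⇌ Pb²⁺(aq) + 2 I⁻(aq)
Let s be the solubility of PbI₂ here. The common ion gives [I⁻] ≈ 3.24×10⁻² mol L⁻¹, and [Pb²⁺] = s.
Ksp = [Pb²⁺][I⁻]^2 = s(3.24×10⁻²)^2
s = 8.69×10⁻⁹ / (3.24×10⁻²)^2 = 8.28×10⁻⁶
s = 8.28×10⁻⁶ mol L⁻¹

8.28×10⁻⁶ M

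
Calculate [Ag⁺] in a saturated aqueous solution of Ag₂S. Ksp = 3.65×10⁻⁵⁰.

4.18×10⁻¹⁷ M

Ag₂S(s) ⇌ 2 Ag⁺(aq) + S²⁻(aq)
For each mole of Ag₂S that dissolves per liter, [Ag⁺] = 2s and [S²⁻] = s; let s denote this solubility.
Ksp = [Ag⁺]^2[S²⁻] = (2s)^2 · s = 4s^3 = 3.65×10⁻⁵⁰
s = 2.09×10⁻¹⁷ mol L⁻¹
[Ag⁺] = 2s = 4.18×10⁻¹⁷ mol L⁻¹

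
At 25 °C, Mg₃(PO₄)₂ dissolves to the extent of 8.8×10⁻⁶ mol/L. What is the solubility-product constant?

Mg₃(PO₄)₂(s) ⇌ 3 Mg²⁺(aq) + 2 PO₄³⁻(aq)
With molar solubility s: [Mg²⁺] = 3s, [PO₄³⁻] = 2s.
Ksp = [Mg²⁺]^3[PO₄³⁻]^2 = (3s)^3 · (2s)^2 = 108s^5
Ksp = 108 × (8.8×10⁻⁶)^5 = 5.7×10⁻²⁴

Ksp = 5.7×10⁻²⁴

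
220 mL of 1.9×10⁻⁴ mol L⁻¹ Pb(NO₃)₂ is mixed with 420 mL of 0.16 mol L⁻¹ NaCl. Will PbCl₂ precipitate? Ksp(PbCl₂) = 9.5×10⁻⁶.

No

The combined volume is 640 mL.
[Pb²⁺] = (1.9×10⁻⁴)(220)/640 = 6.5×10⁻⁵ mol L⁻¹
[Cl⁻] = (0.16)(420)/640 = 0.11 mol L⁻¹
Q = [Pb²⁺][Cl⁻]^2 = 7.2×10⁻⁷
Since Q (7.2×10⁻⁷) is less than Ksp (9.5×10⁻⁶), no PbCl₂ precipitates.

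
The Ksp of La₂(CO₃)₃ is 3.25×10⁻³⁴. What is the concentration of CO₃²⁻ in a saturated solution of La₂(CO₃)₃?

2.36×10⁻⁷ M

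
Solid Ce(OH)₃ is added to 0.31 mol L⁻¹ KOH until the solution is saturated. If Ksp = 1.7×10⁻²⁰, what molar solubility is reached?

Ce(OH)₃(s) ⇌ Ce³⁺(aq) + 3 OH⁻(aq)
With OH⁻ already at 0.31 mol L⁻¹ and s small, take [OH⁻] ≈ 0.31 mol L⁻¹ and [Ce³⁺] = s.
Ksp = [Ce³⁺][OH⁻]^3 = s(0.31)^3
s = 1.7×10⁻²⁰ / (0.31)^3 = 5.7×10⁻¹⁹
s = 5.7×10⁻¹⁹ mol L⁻¹

5.7×10⁻¹⁹ M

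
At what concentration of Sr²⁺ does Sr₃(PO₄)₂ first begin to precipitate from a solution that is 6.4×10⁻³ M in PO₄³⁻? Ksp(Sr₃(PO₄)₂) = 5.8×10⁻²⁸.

2.4×10⁻⁸ M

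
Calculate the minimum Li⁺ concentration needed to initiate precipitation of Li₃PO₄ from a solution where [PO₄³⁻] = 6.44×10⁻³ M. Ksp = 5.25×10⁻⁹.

9.34×10⁻³ M

Each salt precipitates once Q = Ksp for that salt.
Li₃PO₄(s) ⇌ 3 Li⁺(aq) + PO₄³⁻(aq)
Ksp = [Li⁺]^3[PO₄³⁻] = [Li⁺]^3(6.44×10⁻³)
[Li⁺]^3 = 5.25×10⁻⁹ / (6.44×10⁻³) = 8.15×10⁻⁷
[Li⁺] = 9.34×10⁻³ M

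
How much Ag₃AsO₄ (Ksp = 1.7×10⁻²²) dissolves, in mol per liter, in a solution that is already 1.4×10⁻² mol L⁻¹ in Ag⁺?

6.2×10⁻¹⁷ M

Ag₃AsO₄(s) ⇌ 3 Ag⁺(aq) + AsO₄³⁻(aq)
With Ag⁺ already at 1.4×10⁻² mol L⁻¹ and s small, take [Ag⁺] ≈ 1.4×10⁻² mol L⁻¹ and [AsO₄³⁻] = s.
Ksp = [Ag⁺]^3[AsO₄³⁻] = (1.4×10⁻²)^3s
s = 1.7×10⁻²² / (1.4×10⁻²)^3 = 6.2×10⁻¹⁷
s = 6.2×10⁻¹⁷ mol L⁻¹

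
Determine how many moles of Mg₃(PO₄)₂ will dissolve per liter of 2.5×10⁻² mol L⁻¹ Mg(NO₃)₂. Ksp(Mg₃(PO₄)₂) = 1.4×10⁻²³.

Mg₃(PO₄)₂(s) ⇌ 3 Mg²⁺(aq) + 2 PO₄³⁻(aq)
Let s be the solubility of Mg₃(PO₄)₂ here. The common ion gives [Mg²⁺] ≈ 2.5×10⁻² mol L⁻¹, and [PO₄³⁻] = 2s.
Ksp = [Mg²⁺]^3[PO₄³⁻]^2 = (2.5×10⁻²)^3(2s)^2
(2s)^2 = 1.4×10⁻²³ / (2.5×10⁻²)^3 = 9.0×10⁻¹⁹
s = 4.7×10⁻¹⁰ mol L⁻¹

4.7×10⁻¹⁰ M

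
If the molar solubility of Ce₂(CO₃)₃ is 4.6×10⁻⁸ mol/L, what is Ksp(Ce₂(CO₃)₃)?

Ksp = 2.2×10⁻³⁵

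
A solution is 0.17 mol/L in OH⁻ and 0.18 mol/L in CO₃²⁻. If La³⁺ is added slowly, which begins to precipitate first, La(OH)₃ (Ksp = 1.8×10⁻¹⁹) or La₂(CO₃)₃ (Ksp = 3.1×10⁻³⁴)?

Precipitation begins when Q = Ksp.
For La(OH)₃: [La³⁺] = (Ksp/[OH⁻]^3) = 3.7×10⁻¹⁷ mol/L
For La₂(CO₃)₃: [La³⁺] = (Ksp/[CO₃²⁻]^3)^(1/2) = 2.3×10⁻¹⁶ mol/L
Since La(OH)₃ needs less La³⁺ to reach saturation, it precipitates first.

La(OH)₃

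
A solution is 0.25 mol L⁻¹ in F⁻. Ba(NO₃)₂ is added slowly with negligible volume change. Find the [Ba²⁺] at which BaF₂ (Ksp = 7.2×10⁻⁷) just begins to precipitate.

1.2×10⁻⁵ M

Precipitation of each salt begins when its ion product equals Ksp.
BaF₂(s) ⇌ Ba²⁺(aq) + 2 F⁻(aq)
Ksp = [Ba²⁺][F⁻]^2 = [Ba²⁺](0.25)^2
[Ba²⁺] = 7.2×10⁻⁷ / (0.25)^2 = 1.2×10⁻⁵
[Ba²⁺] = 1.2×10⁻⁵ mol L⁻¹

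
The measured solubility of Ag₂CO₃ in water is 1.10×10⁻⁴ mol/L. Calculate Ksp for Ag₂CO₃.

Ag₂CO₃(s) ⇌ 2 Ag⁺(aq) + CO₃²⁻(aq)
With molar solubility s: [Ag⁺] = 2s, [CO₃²⁻] = s.
Ksp = [Ag⁺]^2[CO₃²⁻] = (2s)^2 · s = 4s^3
Ksp = 4 × (1.10×10⁻⁴)^3 = 5.32×10⁻¹²

Ksp = 5.32×10⁻¹²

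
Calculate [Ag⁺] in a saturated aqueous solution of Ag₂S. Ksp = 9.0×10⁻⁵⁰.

5.6×10⁻¹⁷ M

Ag₂S(s) ⇌ 2 Ag⁺(aq) + S²⁻(aq)
Let s be the molar solubility. Then [Ag⁺] = 2s and [S²⁻] = s.
Ksp = [Ag⁺]^2[S²⁻] = (2s)^2 · s = 4s^3 = 9.0×10⁻⁵⁰
s = 2.8×10⁻¹⁷ mol L⁻¹
[Ag⁺] = 2s = 5.6×10⁻¹⁷ mol L⁻¹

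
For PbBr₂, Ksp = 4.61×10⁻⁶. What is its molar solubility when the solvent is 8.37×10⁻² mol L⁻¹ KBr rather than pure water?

PbBr₂(s) ⇌ Pb²⁺(aq) + 2 Br⁻(aq)
The solution already contains Br⁻ at 8.37×10⁻² mol L⁻¹. Let s be the molar solubility of PbBr₂.
[Br⁻] ≈ 8.37×10⁻² mol L⁻¹ (common ion dominates); [Pb²⁺] = s.
Ksp = [Pb²⁺][Br⁻]^2 = s(8.37×10⁻²)^2
s = 4.61×10⁻⁶ / (8.37×10⁻²)^2 = 6.58×10⁻⁴
s = 6.58×10⁻⁴ mol L⁻¹

6.58×10⁻⁴ M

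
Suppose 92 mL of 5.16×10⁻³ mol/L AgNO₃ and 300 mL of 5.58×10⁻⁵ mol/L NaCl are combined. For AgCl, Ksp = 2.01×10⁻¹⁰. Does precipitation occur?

After mixing, V = 92 mL + 300 mL = 392 mL.
[Ag⁺] = (5.16×10⁻³)(92)/392 = 1.21×10⁻³ mol/L
[Cl⁻] = (5.58×10⁻⁵)(300)/392 = 4.27×10⁻⁵ mol/L
Q = [Ag⁺][Cl⁻] = 5.17×10⁻⁸
Because Q > Ksp (5.17×10⁻⁸ vs 2.01×10⁻¹⁰), a precipitate of AgCl forms.

Yes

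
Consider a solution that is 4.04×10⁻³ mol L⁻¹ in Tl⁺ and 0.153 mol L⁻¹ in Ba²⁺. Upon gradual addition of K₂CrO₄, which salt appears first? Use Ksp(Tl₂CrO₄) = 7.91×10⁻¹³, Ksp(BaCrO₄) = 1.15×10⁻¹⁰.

BaCrO₄

The threshold for precipitation is Q = Ksp.
For Tl₂CrO₄: [CrO₄²⁻] = (Ksp/[Tl⁺]^2) = 4.85×10⁻⁸ mol L⁻¹
For BaCrO₄: [CrO₄²⁻] = (Ksp/[Ba²⁺]) = 7.52×10⁻¹⁰ mol L⁻¹
The smaller threshold [CrO₄²⁻] is reached first, so BaCrO₄ precipitates first.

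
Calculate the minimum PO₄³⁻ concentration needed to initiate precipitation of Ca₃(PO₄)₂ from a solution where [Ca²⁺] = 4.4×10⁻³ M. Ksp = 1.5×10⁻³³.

1.3×10⁻¹³ M

The threshold for precipitation is Q = Ksp.
Ca₃(PO₄)₂(s) ⇌ 3 Ca²⁺(aq) + 2 PO₄³⁻(aq)
Ksp = [Ca²⁺]^3[PO₄³⁻]^2 = [PO₄³⁻]^2(4.4×10⁻³)^3
[PO₄³⁻]^2 = 1.5×10⁻³³ / (4.4×10⁻³)^3 = 1.8×10⁻²⁶
[PO₄³⁻] = 1.3×10⁻¹³ M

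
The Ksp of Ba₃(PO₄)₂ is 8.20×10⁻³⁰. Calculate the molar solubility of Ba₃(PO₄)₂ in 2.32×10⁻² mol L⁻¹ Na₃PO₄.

Ba₃(PO₄)₂(s) ⇌ 3 Ba²⁺(aq) + 2 PO₄³⁻(aq)
The solution already contains PO₄³⁻ at 2.32×10⁻² mol L⁻¹. Let s be the molar solubility of Ba₃(PO₄)₂.
[PO₄³⁻] ≈ 2.32×10⁻² mol L⁻¹ (common ion dominates); [Ba²⁺] = 3s.
Ksp = [Ba²⁺]^3[PO₄³⁻]^2 = (3s)^3(2.32×10⁻²)^2
(3s)^3 = 8.20×10⁻³⁰ / (2.32×10⁻²)^2 = 1.52×10⁻²⁶
s = 8.26×10⁻¹⁰ mol L⁻¹

8.26×10⁻¹⁰ M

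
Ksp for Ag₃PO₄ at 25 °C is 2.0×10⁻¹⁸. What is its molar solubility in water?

Ag₃PO₄(s) ⇌ 3 Ag⁺(aq) + PO₄³⁻(aq)
Call the molar solubility s, so that [Ag⁺] = 3s and [PO₄³⁻] = s.
Ksp = [Ag⁺]^3[PO₄³⁻] = (3s)^3 · s = 27s^4
27s^4 = 2.0×10⁻¹⁸  ⇒  s^4 = 7.4×10⁻²⁰
s = (7.4×10⁻²⁰)^(1/4) = 1.6×10⁻⁵ mol L⁻¹

1.6×10⁻⁵ M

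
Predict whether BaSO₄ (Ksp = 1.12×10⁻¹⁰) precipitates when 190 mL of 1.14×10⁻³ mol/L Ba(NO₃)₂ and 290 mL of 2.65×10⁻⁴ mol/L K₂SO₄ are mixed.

Yes

The combined volume is 480 mL.
[Ba²⁺] = (1.14×10⁻³)(190)/480 = 4.51×10⁻⁴ mol/L
[SO₄²⁻] = (2.65×10⁻⁴)(290)/480 = 1.60×10⁻⁴ mol/L
Q = [Ba²⁺][SO₄²⁻] = 7.22×10⁻⁸
Because Q > Ksp (7.22×10⁻⁸ vs 1.12×10⁻¹⁰), a precipitate of BaSO₄ forms.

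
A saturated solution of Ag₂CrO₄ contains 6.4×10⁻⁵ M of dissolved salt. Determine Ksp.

Ksp = 1.0×10⁻¹²

Ag₂CrO₄(s) ⇌ 2 Ag⁺(aq) + CrO₄²⁻(aq)
If s mol/L of Ag₂CrO₄ dissolves, [Ag⁺] = 2s and [CrO₄²⁻] = s.
Ksp = [Ag⁺]^2[CrO₄²⁻] = (2s)^2 · s = 4s^3
Ksp = 4 × (6.4×10⁻⁵)^3 = 1.0×10⁻¹²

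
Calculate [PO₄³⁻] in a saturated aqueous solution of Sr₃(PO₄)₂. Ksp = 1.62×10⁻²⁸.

2.17×10⁻⁶ M

Sr₃(PO₄)₂(s) ⇌ 3 Sr²⁺(aq) + 2 PO₄³⁻(aq)
Let s be the molar solubility. Then [Sr²⁺] = 3s and [PO₄³⁻] = 2s.
Ksp = [Sr²⁺]^3[PO₄³⁻]^2 = (3s)^3 · (2s)^2 = 108s^5 = 1.62×10⁻²⁸
s = 1.08×10⁻⁶ mol/L
[PO₄³⁻] = 2s = 2.17×10⁻⁶ mol/L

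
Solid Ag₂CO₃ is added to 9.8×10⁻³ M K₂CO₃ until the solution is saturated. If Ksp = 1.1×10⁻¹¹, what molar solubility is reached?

1.7×10⁻⁵ M

Ag₂CO₃(s) ⇌ 2 Ag⁺(aq) + CO₃²⁻(aq)
CO₃²⁻ is already present at 9.8×10⁻³ M. If s mol/L of Ag₂CO₃ dissolves, [Ag⁺] = 2s while [CO₃²⁻] ≈ 9.8×10⁻³ M.
Ksp = [Ag⁺]^2[CO₃²⁻] = (2s)^2(9.8×10⁻³)
(2s)^2 = 1.1×10⁻¹¹ / (9.8×10⁻³) = 1.1×10⁻⁹
s = 1.7×10⁻⁵ M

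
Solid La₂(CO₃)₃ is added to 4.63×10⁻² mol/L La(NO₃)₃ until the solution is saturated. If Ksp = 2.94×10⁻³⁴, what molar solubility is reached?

La₂(CO₃)₃(s) ⇌ 2 La³⁺(aq) + 3 CO₃²⁻(aq)
The solution already contains La³⁺ at 4.63×10⁻² mol/L. Let s be the molar solubility of La₂(CO₃)₃.
[La³⁺] ≈ 4.63×10⁻² mol/L (common ion dominates); [CO₃²⁻] = 3s.
Ksp = [La³⁺]^2[CO₃²⁻]^3 = (4.63×10⁻²)^2(3s)^3
(3s)^3 = 2.94×10⁻³⁴ / (4.63×10⁻²)^2 = 1.37×10⁻³¹
s = 1.72×10⁻¹¹ mol/L

1.72×10⁻¹¹ M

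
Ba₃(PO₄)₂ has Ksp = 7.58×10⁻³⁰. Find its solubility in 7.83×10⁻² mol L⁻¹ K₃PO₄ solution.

3.58×10⁻¹⁰ M

Ba₃(PO₄)₂(s) ⇌ 3 Ba²⁺(aq) + 2 PO₄³⁻(aq)
PO₄³⁻ is already present at 7.83×10⁻² mol L⁻¹. If s mol/L of Ba₃(PO₄)₂ dissolves, [Ba²⁺] = 3s while [PO₄³⁻] ≈ 7.83×10⁻² mol L⁻¹.
Ksp = [Ba²⁺]^3[PO₄³⁻]^2 = (3s)^3(7.83×10⁻²)^2
(3s)^3 = 7.58×10⁻³⁰ / (7.83×10⁻²)^2 = 1.24×10⁻²⁷
s = 3.58×10⁻¹⁰ mol L⁻¹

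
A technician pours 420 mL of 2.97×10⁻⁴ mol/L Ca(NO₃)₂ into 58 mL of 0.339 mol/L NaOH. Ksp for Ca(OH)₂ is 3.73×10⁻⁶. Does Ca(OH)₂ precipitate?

The combined volume is 478 mL.
[Ca²⁺] = (2.97×10⁻⁴)(420)/478 = 2.61×10⁻⁴ mol/L
[OH⁻] = (0.339)(58)/478 = 4.11×10⁻² mol/L
Q = [Ca²⁺][OH⁻]^2 = 4.42×10⁻⁷
Since Q (4.42×10⁻⁷) is less than Ksp (3.73×10⁻⁶), no Ca(OH)₂ precipitates.

No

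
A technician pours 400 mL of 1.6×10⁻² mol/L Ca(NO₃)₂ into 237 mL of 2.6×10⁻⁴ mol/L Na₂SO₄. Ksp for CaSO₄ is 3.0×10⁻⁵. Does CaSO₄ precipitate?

No

After mixing, V = 400 mL + 237 mL = 637 mL.
[Ca²⁺] = (1.6×10⁻²)(400)/637 = 1.0×10⁻² mol/L
[SO₄²⁻] = (2.6×10⁻⁴)(237)/637 = 9.7×10⁻⁵ mol/L
Q = [Ca²⁺][SO₄²⁻] = 9.7×10⁻⁷
Q < Ksp (9.7×10⁻⁷ vs 3.0×10⁻⁵); the solution remains unsaturated and no precipitate forms.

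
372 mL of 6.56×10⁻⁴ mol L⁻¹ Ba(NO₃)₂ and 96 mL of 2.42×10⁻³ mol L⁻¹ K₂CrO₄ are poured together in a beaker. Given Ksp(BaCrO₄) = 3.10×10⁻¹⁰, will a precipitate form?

Yes

Total volume after mixing = 372 + 96 = 468 mL.
[Ba²⁺] = (6.56×10⁻⁴)(372)/468 = 5.21×10⁻⁴ mol L⁻¹
[CrO₄²⁻] = (2.42×10⁻³)(96)/468 = 4.96×10⁻⁴ mol L⁻¹
Q = [Ba²⁺][CrO₄²⁻] = 2.59×10⁻⁷
Since Q (2.59×10⁻⁷) exceeds Ksp (3.10×10⁻¹⁰), BaCrO₄ will precipitate.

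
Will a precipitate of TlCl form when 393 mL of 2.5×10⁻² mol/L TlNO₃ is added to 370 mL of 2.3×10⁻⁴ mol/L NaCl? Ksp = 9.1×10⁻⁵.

Total volume after mixing = 393 + 370 = 763 mL.
[Tl⁺] = (2.5×10⁻²)(393)/763 = 1.3×10⁻² mol/L
[Cl⁻] = (2.3×10⁻⁴)(370)/763 = 1.1×10⁻⁴ mol/L
Q = [Tl⁺][Cl⁻] = 1.4×10⁻⁶
Q = 1.4×10⁻⁶ < Ksp = 9.1×10⁻⁵, so the solution is unsaturated and no precipitate forms.

No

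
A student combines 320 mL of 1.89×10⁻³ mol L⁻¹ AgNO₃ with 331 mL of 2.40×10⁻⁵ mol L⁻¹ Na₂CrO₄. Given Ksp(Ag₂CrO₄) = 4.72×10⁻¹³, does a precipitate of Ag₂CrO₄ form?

Total volume after mixing = 320 + 331 = 651 mL.
[Ag⁺] = (1.89×10⁻³)(320)/651 = 9.29×10⁻⁴ mol L⁻¹
[CrO₄²⁻] = (2.40×10⁻⁵)(331)/651 = 1.22×10⁻⁵ mol L⁻¹
Q = [Ag⁺]^2[CrO₄²⁻] = 1.05×10⁻¹¹
Since Q (1.05×10⁻¹¹) exceeds Ksp (4.72×10⁻¹³), Ag₂CrO₄ will precipitate.

Yes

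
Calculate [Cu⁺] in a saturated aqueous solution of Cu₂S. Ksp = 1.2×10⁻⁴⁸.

1.3×10⁻¹⁶ M

Cu₂S(s) ⇌ 2 Cu⁺(aq) + S²⁻(aq)
With molar solubility s: [Cu⁺] = 2s, [S²⁻] = s.
Ksp = [Cu⁺]^2[S²⁻] = (2s)^2 · s = 4s^3 = 1.2×10⁻⁴⁸
s = 6.7×10⁻¹⁷ M
[Cu⁺] = 2s = 1.3×10⁻¹⁶ M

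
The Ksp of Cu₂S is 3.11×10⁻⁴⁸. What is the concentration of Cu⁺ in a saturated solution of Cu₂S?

1.84×10⁻¹⁶ M

Cu₂S(s) ⇌ 2 Cu⁺(aq) + S²⁻(aq)
With molar solubility s: [Cu⁺] = 2s, [S²⁻] = s.
Ksp = [Cu⁺]^2[S²⁻] = (2s)^2 · s = 4s^3 = 3.11×10⁻⁴⁸
s = 9.20×10⁻¹⁷ mol L⁻¹
[Cu⁺] = 2s = 1.84×10⁻¹⁶ mol L⁻¹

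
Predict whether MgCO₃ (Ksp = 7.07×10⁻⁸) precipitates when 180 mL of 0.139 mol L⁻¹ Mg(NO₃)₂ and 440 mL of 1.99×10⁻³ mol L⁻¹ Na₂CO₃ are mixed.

Total volume after mixing = 180 + 440 = 620 mL.
[Mg²⁺] = (0.139)(180)/620 = 4.04×10⁻² mol L⁻¹
[CO₃²⁻] = (1.99×10⁻³)(440)/620 = 1.41×10⁻³ mol L⁻¹
Q = [Mg²⁺][CO₃²⁻] = 5.70×10⁻⁵
Because Q > Ksp (5.70×10⁻⁵ vs 7.07×10⁻⁸), a precipitate of MgCO₃ forms.

Yes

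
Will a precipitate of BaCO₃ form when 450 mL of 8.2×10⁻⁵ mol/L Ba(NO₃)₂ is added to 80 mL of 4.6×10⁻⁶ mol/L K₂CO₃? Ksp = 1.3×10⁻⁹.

No

Total volume after mixing = 450 + 80 = 530 mL.
[Ba²⁺] = (8.2×10⁻⁵)(450)/530 = 7.0×10⁻⁵ mol/L
[CO₃²⁻] = (4.6×10⁻⁶)(80)/530 = 6.9×10⁻⁷ mol/L
Q = [Ba²⁺][CO₃²⁻] = 4.8×10⁻¹¹
Q = 4.8×10⁻¹¹ < Ksp = 1.3×10⁻⁹, so the solution is unsaturated and no precipitate forms.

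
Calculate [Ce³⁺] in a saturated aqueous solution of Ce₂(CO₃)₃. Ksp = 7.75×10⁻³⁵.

1.18×10⁻⁷ M

Ce₂(CO₃)₃(s) ⇌ 2 Ce³⁺(aq) + 3 CO₃²⁻(aq)
If s mol/L of Ce₂(CO₃)₃ dissolves, [Ce³⁺] = 2s and [CO₃²⁻] = 3s.
Ksp = [Ce³⁺]^2[CO₃²⁻]^3 = (2s)^2 · (3s)^3 = 108s^5 = 7.75×10⁻³⁵
s = 5.90×10⁻⁸ mol/L
[Ce³⁺] = 2s = 1.18×10⁻⁷ mol/L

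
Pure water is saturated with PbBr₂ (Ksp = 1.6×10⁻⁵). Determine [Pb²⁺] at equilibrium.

PbBr₂(s) ⇌ Pb²⁺(aq) + 2 Br⁻(aq)
If s mol/L of PbBr₂ dissolves, [Pb²⁺] = s and [Br⁻] = 2s.
Ksp = [Pb²⁺][Br⁻]^2 = s · (2s)^2 = 4s^3 = 1.6×10⁻⁵
s = 1.6×10⁻² mol/L
[Pb²⁺] = s = 1.6×10⁻² mol/L

1.6×10⁻² M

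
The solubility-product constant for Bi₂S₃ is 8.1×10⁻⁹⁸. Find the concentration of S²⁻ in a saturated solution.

4.5×10⁻²⁰ M

Bi₂S₃(s) ⇌ 2 Bi³⁺(aq) + 3 S²⁻(aq)
For each mole of Bi₂S₃ that dissolves per liter, [Bi³⁺] = 2s and [S²⁻] = 3s; let s denote this solubility.
Ksp = [Bi³⁺]^2[S²⁻]^3 = (2s)^2 · (3s)^3 = 108s^5 = 8.1×10⁻⁹⁸
s = 1.5×10⁻²⁰ mol L⁻¹
[S²⁻] = 3s = 4.5×10⁻²⁰ mol L⁻¹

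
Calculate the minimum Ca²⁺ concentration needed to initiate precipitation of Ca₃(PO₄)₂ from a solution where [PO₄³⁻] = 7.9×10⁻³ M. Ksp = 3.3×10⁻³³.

3.8×10⁻¹⁰ M

A salt starts to precipitate once the ion product Q reaches its Ksp.
Ca₃(PO₄)₂(s) ⇌ 3 Ca²⁺(aq) + 2 PO₄³⁻(aq)
Ksp = [Ca²⁺]^3[PO₄³⁻]^2 = [Ca²⁺]^3(7.9×10⁻³)^2
[Ca²⁺]^3 = 3.3×10⁻³³ / (7.9×10⁻³)^2 = 5.3×10⁻²⁹
[Ca²⁺] = 3.8×10⁻¹⁰ M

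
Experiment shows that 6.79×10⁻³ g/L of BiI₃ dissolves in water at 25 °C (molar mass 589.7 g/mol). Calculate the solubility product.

Ksp = 4.75×10⁻¹⁹

Molar solubility s = (6.79×10⁻³ g/L) / (589.7 g/mol) = 1.1514×10⁻⁵ mol/L
BiI₃(s) ⇌ Bi³⁺(aq) + 3 I⁻(aq)
Call the molar solubility s, so that [Bi³⁺] = s and [I⁻] = 3s.
Ksp = [Bi³⁺][I⁻]^3 = s · (3s)^3 = 27s^4
Ksp = 27 × (1.1514×10⁻⁵)^4 = 4.75×10⁻¹⁹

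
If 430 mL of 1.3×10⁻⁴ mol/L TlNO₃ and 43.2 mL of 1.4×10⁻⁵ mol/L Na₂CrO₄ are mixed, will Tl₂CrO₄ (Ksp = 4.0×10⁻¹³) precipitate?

Total volume after mixing = 430 + 43.2 = 473.2 mL.
[Tl⁺] = (1.3×10⁻⁴)(430)/473.2 = 1.2×10⁻⁴ mol/L
[CrO₄²⁻] = (1.4×10⁻⁵)(43.2)/473.2 = 1.3×10⁻⁶ mol/L
Q = [Tl⁺]^2[CrO₄²⁻] = 1.8×10⁻¹⁴
Q < Ksp (1.8×10⁻¹⁴ vs 4.0×10⁻¹³); the solution remains unsaturated and no precipitate forms.

No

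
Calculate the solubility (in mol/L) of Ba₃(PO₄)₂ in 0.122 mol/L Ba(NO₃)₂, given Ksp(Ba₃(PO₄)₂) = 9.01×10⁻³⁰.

Ba₃(PO₄)₂(s) ⇌ 3 Ba²⁺(aq) + 2 PO₄³⁻(aq)
The solution already contains Ba²⁺ at 0.122 mol/L. Let s be the molar solubility of Ba₃(PO₄)₂.
[Ba²⁺] ≈ 0.122 mol/L (common ion dominates); [PO₄³⁻] = 2s.
Ksp = [Ba²⁺]^3[PO₄³⁻]^2 = (0.122)^3(2s)^2
(2s)^2 = 9.01×10⁻³⁰ / (0.122)^3 = 4.96×10⁻²⁷
s = 3.52×10⁻¹⁴ mol/L

3.52×10⁻¹⁴ M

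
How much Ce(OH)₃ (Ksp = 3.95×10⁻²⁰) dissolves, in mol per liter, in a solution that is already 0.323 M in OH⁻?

1.17×10⁻¹⁸ M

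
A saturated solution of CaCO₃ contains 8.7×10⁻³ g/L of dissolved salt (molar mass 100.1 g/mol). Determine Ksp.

Ksp = 7.6×10⁻⁹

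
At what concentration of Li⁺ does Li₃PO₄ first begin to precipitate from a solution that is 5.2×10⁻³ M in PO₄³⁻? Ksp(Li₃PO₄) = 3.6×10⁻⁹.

Each salt precipitates once Q = Ksp for that salt.
Li₃PO₄(s) ⇌ 3 Li⁺(aq) + PO₄³⁻(aq)
Ksp = [Li⁺]^3[PO₄³⁻] = [Li⁺]^3(5.2×10⁻³)
[Li⁺]^3 = 3.6×10⁻⁹ / (5.2×10⁻³) = 6.9×10⁻⁷
[Li⁺] = 8.8×10⁻³ M

8.8×10⁻³ M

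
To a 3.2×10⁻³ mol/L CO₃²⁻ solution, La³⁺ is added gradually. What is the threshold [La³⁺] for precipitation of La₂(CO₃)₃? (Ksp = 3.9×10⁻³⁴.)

The threshold for precipitation is Q = Ksp.
La₂(CO₃)₃(s) ⇌ 2 La³⁺(aq) + 3 CO₃²⁻(aq)
Ksp = [La³⁺]^2[CO₃²⁻]^3 = [La³⁺]^2(3.2×10⁻³)^3
[La³⁺]^2 = 3.9×10⁻³⁴ / (3.2×10⁻³)^3 = 1.2×10⁻²⁶
[La³⁺] = 1.1×10⁻¹³ mol/L

1.1×10⁻¹³ M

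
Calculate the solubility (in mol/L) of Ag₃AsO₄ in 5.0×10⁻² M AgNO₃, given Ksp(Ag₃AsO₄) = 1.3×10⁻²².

1.0×10⁻¹⁸ M

Ag₃AsO₄(s) ⇌ 3 Ag⁺(aq) + AsO₄³⁻(aq)
Ag⁺ is already present at 5.0×10⁻² M. If s mol/L of Ag₃AsO₄ dissolves, [AsO₄³⁻] = s while [Ag⁺] ≈ 5.0×10⁻² M.
Ksp = [Ag⁺]^3[AsO₄³⁻] = (5.0×10⁻²)^3s
s = 1.3×10⁻²² / (5.0×10⁻²)^3 = 1.0×10⁻¹⁸
s = 1.0×10⁻¹⁸ M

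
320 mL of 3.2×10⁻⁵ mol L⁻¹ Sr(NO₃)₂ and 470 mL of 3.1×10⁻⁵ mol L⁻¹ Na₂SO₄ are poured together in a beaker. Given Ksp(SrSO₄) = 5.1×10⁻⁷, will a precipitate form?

After mixing, V = 320 mL + 470 mL = 790 mL.
[Sr²⁺] = (3.2×10⁻⁵)(320)/790 = 1.3×10⁻⁵ mol L⁻¹
[SO₄²⁻] = (3.1×10⁻⁵)(470)/790 = 1.8×10⁻⁵ mol L⁻¹
Q = [Sr²⁺][SO₄²⁻] = 2.4×10⁻¹⁰
Q < Ksp (2.4×10⁻¹⁰ vs 5.1×10⁻⁷); the solution remains unsaturated and no precipitate forms.

No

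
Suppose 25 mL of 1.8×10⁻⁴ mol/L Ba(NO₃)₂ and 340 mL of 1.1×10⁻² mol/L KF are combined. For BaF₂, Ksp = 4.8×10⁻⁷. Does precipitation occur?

The combined volume is 365 mL.
[Ba²⁺] = (1.8×10⁻⁴)(25)/365 = 1.2×10⁻⁵ mol/L
[F⁻] = (1.1×10⁻²)(340)/365 = 1.0×10⁻² mol/L
Q = [Ba²⁺][F⁻]^2 = 1.3×10⁻⁹
Since Q (1.3×10⁻⁹) is less than Ksp (4.8×10⁻⁷), no BaF₂ precipitates.

No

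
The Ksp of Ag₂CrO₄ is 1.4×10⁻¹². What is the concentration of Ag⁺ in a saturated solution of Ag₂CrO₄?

Ag₂CrO₄(s) ⇌ 2 Ag⁺(aq) + CrO₄²⁻(aq)
Let s be the molar solubility. Then [Ag⁺] = 2s and [CrO₄²⁻] = s.
Ksp = [Ag⁺]^2[CrO₄²⁻] = (2s)^2 · s = 4s^3 = 1.4×10⁻¹²
s = 7.0×10⁻⁵ M
[Ag⁺] = 2s = 1.4×10⁻⁴ M

1.4×10⁻⁴ M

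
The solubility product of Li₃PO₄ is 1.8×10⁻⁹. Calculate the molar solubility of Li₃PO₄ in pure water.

2.9×10⁻³ M

Li₃PO₄(s) ⇌ 3 Li⁺(aq) + PO₄³⁻(aq)
If s mol/L of Li₃PO₄ dissolves, [Li⁺] = 3s and [PO₄³⁻] = s.
Ksp = [Li⁺]^3[PO₄³⁻] = (3s)^3 · s = 27s^4
27s^4 = 1.8×10⁻⁹  ⇒  s^4 = 6.7×10⁻¹¹
s = 2.9×10⁻³ mol L⁻¹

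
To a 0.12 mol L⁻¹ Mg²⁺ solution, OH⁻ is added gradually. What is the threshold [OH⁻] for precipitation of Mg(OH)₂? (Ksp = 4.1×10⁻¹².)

5.8×10⁻⁶ M

A salt starts to precipitate once the ion product Q reaches its Ksp.
Mg(OH)₂(s) ⇌ Mg²⁺(aq) + 2 OH⁻(aq)
Ksp = [Mg²⁺][OH⁻]^2 = [OH⁻]^2(0.12)
[OH⁻]^2 = 4.1×10⁻¹² / (0.12) = 3.4×10⁻¹¹
[OH⁻] = 5.8×10⁻⁶ mol L⁻¹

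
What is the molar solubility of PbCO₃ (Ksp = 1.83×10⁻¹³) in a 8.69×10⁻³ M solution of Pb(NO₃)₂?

PbCO₃(s) ⇌ Pb²⁺(aq) + CO₃²⁻(aq)
Let s be the solubility of PbCO₃ here. The common ion gives [Pb²⁺] ≈ 8.69×10⁻³ M, and [CO₃²⁻] = s.
Ksp = [Pb²⁺][CO₃²⁻] = (8.69×10⁻³)s
s = 1.83×10⁻¹³ / (8.69×10⁻³) = 2.11×10⁻¹¹
s = 2.11×10⁻¹¹ M

2.11×10⁻¹¹ M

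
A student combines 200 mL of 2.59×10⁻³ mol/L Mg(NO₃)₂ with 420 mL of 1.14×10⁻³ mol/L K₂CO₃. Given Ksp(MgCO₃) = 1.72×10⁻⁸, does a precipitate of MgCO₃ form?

Yes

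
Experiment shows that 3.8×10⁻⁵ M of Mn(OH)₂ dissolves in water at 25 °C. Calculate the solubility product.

Mn(OH)₂(s) ⇌ Mn²⁺(aq) + 2 OH⁻(aq)
Call the molar solubility s, so that [Mn²⁺] = s and [OH⁻] = 2s.
Ksp = [Mn²⁺][OH⁻]^2 = s · (2s)^2 = 4s^3
Ksp = 4 × (3.8×10⁻⁵)^3 = 2.2×10⁻¹³

Ksp = 2.2×10⁻¹³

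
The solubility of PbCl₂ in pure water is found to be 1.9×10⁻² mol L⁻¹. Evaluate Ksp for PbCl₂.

PbCl₂(s) ⇌ Pb²⁺(aq) + 2 Cl⁻(aq)
Call the molar solubility s, so that [Pb²⁺] = s and [Cl⁻] = 2s.
Ksp = [Pb²⁺][Cl⁻]^2 = s · (2s)^2 = 4s^3
Ksp = 4 × (1.9×10⁻²)^3 = 2.7×10⁻⁵

Ksp = 2.7×10⁻⁵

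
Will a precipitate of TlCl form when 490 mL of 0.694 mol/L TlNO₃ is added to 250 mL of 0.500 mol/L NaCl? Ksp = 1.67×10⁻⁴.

Total volume after mixing = 490 + 250 = 740 mL.
[Tl⁺] = (0.694)(490)/740 = 0.460 mol/L
[Cl⁻] = (0.500)(250)/740 = 0.169 mol/L
Q = [Tl⁺][Cl⁻] = 7.76×10⁻²
Since Q (7.76×10⁻²) exceeds Ksp (1.67×10⁻⁴), TlCl will precipitate.

Yes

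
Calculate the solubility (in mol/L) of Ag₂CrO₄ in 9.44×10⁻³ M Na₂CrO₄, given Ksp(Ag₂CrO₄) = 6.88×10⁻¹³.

4.27×10⁻⁶ M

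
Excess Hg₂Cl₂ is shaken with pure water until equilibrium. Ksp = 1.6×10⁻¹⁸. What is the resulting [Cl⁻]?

Hg₂Cl₂(s) ⇌ Hg₂²⁺(aq) + 2 Cl⁻(aq)
For each mole of Hg₂Cl₂ that dissolves per liter, [Hg₂²⁺] = s and [Cl⁻] = 2s; let s denote this solubility.
Ksp = [Hg₂²⁺][Cl⁻]^2 = s · (2s)^2 = 4s^3 = 1.6×10⁻¹⁸
s = 7.4×10⁻⁷ mol/L
[Cl⁻] = 2s = 1.5×10⁻⁶ mol/L

1.5×10⁻⁶ M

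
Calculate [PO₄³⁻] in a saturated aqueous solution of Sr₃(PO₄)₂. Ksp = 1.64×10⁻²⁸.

2.17×10⁻⁶ M

Sr₃(PO₄)₂(s) ⇌ 3 Sr²⁺(aq) + 2 PO₄³⁻(aq)
For each mole of Sr₃(PO₄)₂ that dissolves per liter, [Sr²⁺] = 3s and [PO₄³⁻] = 2s; let s denote this solubility.
Ksp = [Sr²⁺]^3[PO₄³⁻]^2 = (3s)^3 · (2s)^2 = 108s^5 = 1.64×10⁻²⁸
s = 1.09×10⁻⁶ mol/L
[PO₄³⁻] = 2s = 2.17×10⁻⁶ mol/L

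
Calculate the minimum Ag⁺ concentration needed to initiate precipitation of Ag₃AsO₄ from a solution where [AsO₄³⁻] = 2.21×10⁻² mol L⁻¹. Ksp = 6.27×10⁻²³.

The threshold for precipitation is Q = Ksp.
Ag₃AsO₄(s) ⇌ 3 Ag⁺(aq) + AsO₄³⁻(aq)
Ksp = [Ag⁺]^3[AsO₄³⁻] = [Ag⁺]^3(2.21×10⁻²)
[Ag⁺]^3 = 6.27×10⁻²³ / (2.21×10⁻²) = 2.84×10⁻²¹
[Ag⁺] = 1.42×10⁻⁷ mol L⁻¹

1.42×10⁻⁷ M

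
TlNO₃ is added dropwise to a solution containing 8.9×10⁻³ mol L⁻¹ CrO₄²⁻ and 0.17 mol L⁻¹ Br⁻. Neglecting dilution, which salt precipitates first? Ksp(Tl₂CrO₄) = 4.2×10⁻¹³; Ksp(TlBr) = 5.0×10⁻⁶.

Tl₂CrO₄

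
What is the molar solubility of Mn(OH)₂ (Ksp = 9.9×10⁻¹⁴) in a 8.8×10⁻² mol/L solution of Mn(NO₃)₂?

5.3×10⁻⁷ M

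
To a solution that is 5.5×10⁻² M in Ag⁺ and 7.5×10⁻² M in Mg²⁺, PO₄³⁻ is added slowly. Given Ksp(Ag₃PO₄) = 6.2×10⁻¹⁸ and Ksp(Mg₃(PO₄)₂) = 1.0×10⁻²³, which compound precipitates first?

A salt starts to precipitate once the ion product Q reaches its Ksp.
For Ag₃PO₄: [PO₄³⁻] = (Ksp/[Ag⁺]^3) = 3.7×10⁻¹⁴ M
For Mg₃(PO₄)₂: [PO₄³⁻] = (Ksp/[Mg²⁺]^3)^(1/2) = 1.5×10⁻¹⁰ M
The smaller threshold [PO₄³⁻] is reached first, so Ag₃PO₄ precipitates first.

Ag₃PO₄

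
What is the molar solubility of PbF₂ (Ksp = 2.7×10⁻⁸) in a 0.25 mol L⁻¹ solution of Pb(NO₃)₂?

1.6×10⁻⁴ M

PbF₂(s) ⇌ Pb²⁺(aq) + 2 F⁻(aq)
With Pb²⁺ already at 0.25 mol L⁻¹ and s small, take [Pb²⁺] ≈ 0.25 mol L⁻¹ and [F⁻] = 2s.
Ksp = [Pb²⁺][F⁻]^2 = (0.25)(2s)^2
(2s)^2 = 2.7×10⁻⁸ / (0.25) = 1.1×10⁻⁷
s = 1.6×10⁻⁴ mol L⁻¹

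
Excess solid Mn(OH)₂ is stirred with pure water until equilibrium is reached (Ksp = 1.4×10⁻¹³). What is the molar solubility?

3.3×10⁻⁵ M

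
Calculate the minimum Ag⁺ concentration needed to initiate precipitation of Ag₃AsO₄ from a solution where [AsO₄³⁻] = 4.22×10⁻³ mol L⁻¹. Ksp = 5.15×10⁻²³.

Precipitation begins when Q = Ksp.
Ag₃AsO₄(s) ⇌ 3 Ag⁺(aq) + AsO₄³⁻(aq)
Ksp = [Ag⁺]^3[AsO₄³⁻] = [Ag⁺]^3(4.22×10⁻³)
[Ag⁺]^3 = 5.15×10⁻²³ / (4.22×10⁻³) = 1.22×10⁻²⁰
[Ag⁺] = 2.30×10⁻⁷ mol L⁻¹

2.30×10⁻⁷ M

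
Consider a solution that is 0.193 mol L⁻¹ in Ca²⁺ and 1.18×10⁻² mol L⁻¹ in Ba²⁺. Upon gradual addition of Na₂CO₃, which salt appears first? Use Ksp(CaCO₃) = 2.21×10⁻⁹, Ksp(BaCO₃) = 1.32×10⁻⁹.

CaCO₃

Precipitation begins when Q = Ksp.
For CaCO₃: [CO₃²⁻] = (Ksp/[Ca²⁺]) = 1.15×10⁻⁸ mol L⁻¹
For BaCO₃: [CO₃²⁻] = (Ksp/[Ba²⁺]) = 1.12×10⁻⁷ mol L⁻¹
CaCO₃ requires the lower [CO₃²⁻], so it precipitates first.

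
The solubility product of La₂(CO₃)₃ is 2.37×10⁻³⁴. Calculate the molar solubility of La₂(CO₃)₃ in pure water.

La₂(CO₃)₃(s) ⇌ 2 La³⁺(aq) + 3 CO₃²⁻(aq)
Let s be the molar solubility. Then [La³⁺] = 2s and [CO₃²⁻] = 3s.
Ksp = [La³⁺]^2[CO₃²⁻]^3 = (2s)^2 · (3s)^3 = 108s^5
108s^5 = 2.37×10⁻³⁴  ⇒  s^5 = 2.19×10⁻³⁶
Taking the 5th root, s = 7.38×10⁻⁸ mol L⁻¹.

7.38×10⁻⁸ M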